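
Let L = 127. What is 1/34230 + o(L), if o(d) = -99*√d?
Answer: 1/34230 - 99*√127 ≈ -1115.7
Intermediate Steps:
1/34230 + o(L) = 1/34230 - 99*√127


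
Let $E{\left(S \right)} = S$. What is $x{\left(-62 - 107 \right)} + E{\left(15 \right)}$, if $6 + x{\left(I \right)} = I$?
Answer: $-160$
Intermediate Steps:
$x{\left(I \right)} = -6 + I$
$x{\left(-62 - 107 \right)} + E{\left(15 \right)} = \left(-6 - 169\right) + 15 = -175 + 15 = -160$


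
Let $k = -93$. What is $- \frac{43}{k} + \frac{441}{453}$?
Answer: $\frac{20164}{14043} \approx 1.4359$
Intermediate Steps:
$- \frac{43}{k} + \frac{441}{453} = - \frac{43}{-93} + \frac{441}{453} = \left(-43\right) \left(- \frac{1}{93}\right) + 441 \cdot \frac{1}{453} = \frac{43}{93} + \frac{147}{151} = \frac{20164}{14043}$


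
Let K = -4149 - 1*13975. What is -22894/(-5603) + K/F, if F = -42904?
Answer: 270948237/60097778 ≈ 4.5085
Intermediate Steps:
K = -18124 (K = -4149 - 13975 = -18124)
-22894/(-5603) + K/F = -22894/(-5603) - 18124/(-42904) = -22894*(-1/5603) - 18124*(-1/42904) = 22894/5603 + 4531/10726 = 270948237/60097778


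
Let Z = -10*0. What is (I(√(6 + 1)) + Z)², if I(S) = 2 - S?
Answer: (2 - √7)² ≈ 0.41699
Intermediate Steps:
Z = 0
(I(√(6 + 1)) + Z)² = ((2 - √(6 + 1)) + 0)² = ((2 - √7) + 0)² = (2 - √7)²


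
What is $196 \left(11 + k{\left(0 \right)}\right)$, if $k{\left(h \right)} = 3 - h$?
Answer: $2744$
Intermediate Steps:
$196 \left(11 + k{\left(0 \right)}\right) = 196 \left(11 + \left(3 - 0\right)\right) = 196 \left(11 + \left(3 + 0\right)\right) = 196 \left(11 + 3\right) = 196 \cdot 14 = 2744$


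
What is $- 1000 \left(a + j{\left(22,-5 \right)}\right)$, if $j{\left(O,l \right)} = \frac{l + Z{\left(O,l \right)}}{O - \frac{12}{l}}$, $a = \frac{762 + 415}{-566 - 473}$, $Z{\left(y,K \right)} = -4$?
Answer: $\frac{95174500}{63379} \approx 1501.7$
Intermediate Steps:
$a = - \frac{1177}{1039}$ ($a = \frac{1177}{-1039} = 1177 \left(- \frac{1}{1039}\right) = - \frac{1177}{1039} \approx -1.1328$)
$j{\left(O,l \right)} = \frac{-4 + l}{O - \frac{12}{l}}$ ($j{\left(O,l \right)} = \frac{l - 4}{O - \frac{12}{l}} = \frac{-4 + l}{O - \frac{12}{l}}$)
$- 1000 \left(a + j{\left(22,-5 \right)}\right) = - 1000 \left(- \frac{1177}{1039} - \frac{5 \left(-4 - 5\right)}{-12 + 22 \left(-5\right)}\right) = - 1000 \left(- \frac{1177}{1039} - 5 \frac{1}{-12 - 110} \left(-9\right)\right) = - 1000 \left(- \frac{1177}{1039} - 5 \frac{1}{-122} \left(-9\right)\right) = - 1000 \left(- \frac{1177}{1039} - \left(- \frac{5}{122}\right) \left(-9\right)\right) = - 1000 \left(- \frac{1177}{1039} - \frac{45}{122}\right) = \left(-1000\right) \left(- \frac{190349}{126758}\right) = \frac{95174500}{63379}$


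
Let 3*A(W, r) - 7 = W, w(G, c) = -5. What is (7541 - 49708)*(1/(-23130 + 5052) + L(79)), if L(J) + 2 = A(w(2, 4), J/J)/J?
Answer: 39979249539/476054 ≈ 83981.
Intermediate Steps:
A(W, r) = 7/3 + W/3
L(J) = -2 + 2/(3*J) (L(J) = -2 + (7/3 + (⅓)*(-5))/J = -2 + (7/3 - 5/3)/J = -2 + 2/(3*J))
(7541 - 49708)*(1/(-23130 + 5052) + L(79)) = (7541 - 49708)*(1/(-23130 + 5052) + (-2 + (⅔)/79)) = -42167*(1/(-18078) + (-2 + (⅔)*(1/79))) = -42167*(-1/18078 + (-2 + 2/237)) = -42167*(-1/18078 - 472/237) = -42167*(-948117/476054) = 39979249539/476054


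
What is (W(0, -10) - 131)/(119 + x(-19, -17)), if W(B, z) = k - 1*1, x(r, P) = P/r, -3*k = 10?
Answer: -3857/3417 ≈ -1.1288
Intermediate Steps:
k = -10/3 (k = -⅓*10 = -10/3 ≈ -3.3333)
W(B, z) = -13/3 (W(B, z) = -10/3 - 1*1 = -10/3 - 1 = -13/3)
(W(0, -10) - 131)/(119 + x(-19, -17)) = (-13/3 - 131)/(119 - 17/(-19)) = -406/(3*(119 - 17*(-1/19))) = -406/(3*(119 + 17/19)) = -406/(3*2278/19) = -406/3*19/2278 = -3857/3417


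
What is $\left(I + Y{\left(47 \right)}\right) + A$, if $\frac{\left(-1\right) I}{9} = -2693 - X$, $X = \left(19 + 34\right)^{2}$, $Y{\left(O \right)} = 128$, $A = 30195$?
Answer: $79841$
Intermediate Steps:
$X = 2809$ ($X = 53^{2} = 2809$)
$I = 49518$ ($I = - 9 \left(-2693 - 2809\right) = \left(-9\right) \left(-5502\right) = 49518$)
$\left(I + Y{\left(47 \right)}\right) + A = \left(49518 + 128\right) + 30195 = 49646 + 30195 = 79841$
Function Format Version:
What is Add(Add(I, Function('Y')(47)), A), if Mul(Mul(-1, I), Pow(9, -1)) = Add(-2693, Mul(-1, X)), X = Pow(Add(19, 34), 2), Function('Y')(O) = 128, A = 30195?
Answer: 79841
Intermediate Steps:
X = 2809 (X = Pow(53, 2) = 2809)
I = 49518 (I = Mul(-9, Add(-2693, Mul(-1, 2809))) = Mul(-9, Add(-2693, -2809)) = Mul(-9, -5502) = 49518)
Add(Add(I, Function('Y')(47)), A) = Add(Add(49518, 128), 30195) = Add(49646, 30195) = 79841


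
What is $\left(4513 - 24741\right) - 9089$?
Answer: $-29317$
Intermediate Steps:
$\left(4513 - 24741\right) - 9089 = -20228 - 9089 = -29317$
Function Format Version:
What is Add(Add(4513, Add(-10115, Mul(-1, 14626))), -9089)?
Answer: -29317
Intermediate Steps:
Add(Add(4513, Add(-10115, Mul(-1, 14626))), -9089) = Add(Add(4513, Add(-10115, -14626)), -9089) = Add(Add(4513, -24741), -9089) = Add(-20228, -9089) = -29317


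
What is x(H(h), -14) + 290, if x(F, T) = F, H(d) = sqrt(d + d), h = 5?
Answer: 290 + sqrt(10) ≈ 293.16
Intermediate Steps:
H(d) = sqrt(2)*sqrt(d) (H(d) = sqrt(2*d) = sqrt(2)*sqrt(d))
x(H(h), -14) + 290 = sqrt(2)*sqrt(5) + 290 = sqrt(10) + 290 = 290 + sqrt(10)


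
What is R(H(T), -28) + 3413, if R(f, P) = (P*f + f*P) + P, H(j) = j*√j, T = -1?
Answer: 3385 + 56*I ≈ 3385.0 + 56.0*I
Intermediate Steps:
H(j) = j^(3/2)
R(f, P) = P + 2*P*f (R(f, P) = (P*f + P*f) + P = 2*P*f + P = P + 2*P*f)
R(H(T), -28) + 3413 = -28*(1 + 2*(-1)^(3/2)) + 3413 = -28*(1 + 2*(-I)) + 3413 = -28*(1 - 2*I) + 3413 = (-28 + 56*I) + 3413 = 3385 + 56*I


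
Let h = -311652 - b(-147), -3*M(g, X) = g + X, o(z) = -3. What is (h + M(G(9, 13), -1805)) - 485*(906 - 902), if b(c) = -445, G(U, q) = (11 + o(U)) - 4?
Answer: -937640/3 ≈ -3.1255e+5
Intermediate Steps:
G(U, q) = 4 (G(U, q) = (11 - 3) - 4 = 8 - 4 = 4)
M(g, X) = -X/3 - g/3 (M(g, X) = -(g + X)/3 = -(X + g)/3 = -X/3 - g/3)
h = -311207 (h = -311652 - 1*(-445) = -311652 + 445 = -311207)
(h + M(G(9, 13), -1805)) - 485*(906 - 902) = (-311207 + (-⅓*(-1805) - ⅓*4)) - 485*(906 - 902) = (-311207 + (1805/3 - 4/3)) - 485*4 = (-311207 + 1801/3) - 1940 = -931820/3 - 1940 = -937640/3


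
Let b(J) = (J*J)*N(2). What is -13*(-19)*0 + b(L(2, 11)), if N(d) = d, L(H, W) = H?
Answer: 8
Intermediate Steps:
b(J) = 2*J² (b(J) = (J*J)*2 = J²*2 = 2*J²)
-13*(-19)*0 + b(L(2, 11)) = -13*(-19)*0 + 2*2² = 247*0 + 2*4 = 0 + 8 = 8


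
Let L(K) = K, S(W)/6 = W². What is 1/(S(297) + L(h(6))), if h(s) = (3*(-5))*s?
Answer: 1/529164 ≈ 1.8898e-6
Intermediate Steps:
h(s) = -15*s
S(W) = 6*W²
1/(S(297) + L(h(6))) = 1/(6*297² - 15*6) = 1/(6*88209 - 90) = 1/(529254 - 90) = 1/529164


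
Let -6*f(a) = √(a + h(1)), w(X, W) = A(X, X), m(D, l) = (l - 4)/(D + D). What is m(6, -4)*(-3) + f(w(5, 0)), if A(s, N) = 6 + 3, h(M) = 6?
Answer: 2 - √15/6 ≈ 1.3545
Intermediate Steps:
m(D, l) = (-4 + l)/(2*D) (m(D, l) = (-4 + l)/((2*D)) = (-4 + l)*(1/(2*D)) = (-4 + l)/(2*D))
A(s, N) = 9
w(X, W) = 9
f(a) = -√(6 + a)/6 (f(a) = -√(a + 6)/6 = -√(6 + a)/6)
m(6, -4)*(-3) + f(w(5, 0)) = ((½)*(-4 - 4)/6)*(-3) - √(6 + 9)/6 = ((½)*(⅙)*(-8))*(-3) - √15/6 = -⅔*(-3) - √15/6 = 2 - √15/6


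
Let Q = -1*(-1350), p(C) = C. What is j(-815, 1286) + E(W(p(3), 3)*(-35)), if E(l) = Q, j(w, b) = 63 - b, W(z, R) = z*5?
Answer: 127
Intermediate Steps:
W(z, R) = 5*z
Q = 1350
E(l) = 1350
j(-815, 1286) + E(W(p(3), 3)*(-35)) = (63 - 1*1286) + 1350 = (63 - 1286) + 1350 = -1223 + 1350 = 127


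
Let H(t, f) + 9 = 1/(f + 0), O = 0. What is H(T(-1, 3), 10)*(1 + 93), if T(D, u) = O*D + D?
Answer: -4183/5 ≈ -836.60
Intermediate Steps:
T(D, u) = D (T(D, u) = 0*D + D = 0 + D = D)
H(t, f) = -9 + 1/f (H(t, f) = -9 + 1/(f + 0) = -9 + 1/f)
H(T(-1, 3), 10)*(1 + 93) = (-9 + 1/10)*(1 + 93) = (-9 + ⅒)*94 = -89/10*94 = -4183/5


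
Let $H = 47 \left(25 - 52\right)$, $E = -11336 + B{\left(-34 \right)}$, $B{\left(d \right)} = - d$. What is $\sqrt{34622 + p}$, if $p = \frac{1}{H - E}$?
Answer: $\frac{\sqrt{3485088233391}}{10033} \approx 186.07$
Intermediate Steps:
$E = -11302$ ($E = -11336 - -34 = -11336 + 34 = -11302$)
$H = -1269$ ($H = 47 \left(-27\right) = -1269$)
$p = \frac{1}{10033}$ ($p = \frac{1}{-1269 - -11302} = \frac{1}{-1269 + 11302} = \frac{1}{10033} \approx 9.9671 \cdot 10^{-5}$)
$\sqrt{34622 + p} = \sqrt{34622 + \frac{1}{10033}} = \sqrt{\frac{347362527}{10033}} = \frac{\sqrt{3485088233391}}{10033}$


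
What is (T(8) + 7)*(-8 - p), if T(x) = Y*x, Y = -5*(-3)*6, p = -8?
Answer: 0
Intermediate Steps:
Y = 90 (Y = 15*6 = 90)
T(x) = 90*x
(T(8) + 7)*(-8 - p) = (90*8 + 7)*(-8 - 1*(-8)) = (720 + 7)*(-8 + 8) = 727*0 = 0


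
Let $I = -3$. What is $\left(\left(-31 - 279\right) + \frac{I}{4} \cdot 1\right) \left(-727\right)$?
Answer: $\frac{903661}{4} \approx 2.2592 \cdot 10^{5}$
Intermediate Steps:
$\left(\left(-31 - 279\right) + \frac{I}{4} \cdot 1\right) \left(-727\right) = \left(\left(-31 - 279\right) + - \frac{3}{4} \cdot 1\right) \left(-727\right) = \left(\left(-31 - 279\right) + \left(-3\right) \frac{1}{4} \cdot 1\right) \left(-727\right) = \left(-310 - \frac{3}{4}\right) \left(-727\right) = \left(- \frac{1243}{4}\right) \left(-727\right) = \frac{903661}{4}$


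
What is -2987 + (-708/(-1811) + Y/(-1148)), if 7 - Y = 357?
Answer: -443472143/148502 ≈ -2986.3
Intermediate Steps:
Y = -350 (Y = 7 - 1*357 = 7 - 357 = -350)
-2987 + (-708/(-1811) + Y/(-1148)) = -2987 + (-708/(-1811) - 350/(-1148)) = -2987 + (-708*(-1/1811) - 350*(-1/1148)) = -2987 + (708/1811 + 25/82) = -2987 + 103331/148502 = -443472143/148502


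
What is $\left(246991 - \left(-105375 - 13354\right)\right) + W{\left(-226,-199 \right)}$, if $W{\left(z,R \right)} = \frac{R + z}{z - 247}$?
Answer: $\frac{172985985}{473} \approx 3.6572 \cdot 10^{5}$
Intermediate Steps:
$W{\left(z,R \right)} = \frac{R + z}{-247 + z}$
$\left(246991 - \left(-105375 - 13354\right)\right) + W{\left(-226,-199 \right)} = \left(246991 - \left(-105375 - 13354\right)\right) + \frac{-199 - 226}{-247 - 226} = \left(246991 - \left(-105375 - 13354\right)\right) + \frac{1}{-473} \left(-425\right) = \left(246991 - -118729\right) - - \frac{425}{473} = \left(246991 + 118729\right) + \frac{425}{473} = 365720 + \frac{425}{473} = \frac{172985985}{473}$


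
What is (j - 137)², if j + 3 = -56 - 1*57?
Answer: 64009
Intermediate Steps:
j = -116 (j = -3 + (-56 - 1*57) = -3 + (-56 - 57) = -3 - 113 = -116)
(j - 137)² = (-116 - 137)² = (-253)² = 64009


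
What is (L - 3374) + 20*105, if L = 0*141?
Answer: -1274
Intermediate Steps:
L = 0
(L - 3374) + 20*105 = (0 - 3374) + 20*105 = -3374 + 2100 = -1274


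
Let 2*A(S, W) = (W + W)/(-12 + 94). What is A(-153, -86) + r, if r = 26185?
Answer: 1073542/41 ≈ 26184.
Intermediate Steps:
A(S, W) = W/82 (A(S, W) = ((W + W)/(-12 + 94))/2 = ((2*W)/82)/2 = ((2*W)*(1/82))/2 = (W/41)/2 = W/82)
A(-153, -86) + r = (1/82)*(-86) + 26185 = -43/41 + 26185 = 1073542/41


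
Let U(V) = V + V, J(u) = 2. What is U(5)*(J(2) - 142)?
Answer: -1400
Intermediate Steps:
U(V) = 2*V
U(5)*(J(2) - 142) = (2*5)*(2 - 142) = 10*(-140) = -1400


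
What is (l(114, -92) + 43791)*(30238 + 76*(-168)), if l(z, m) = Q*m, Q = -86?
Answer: 903251410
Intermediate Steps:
l(z, m) = -86*m
(l(114, -92) + 43791)*(30238 + 76*(-168)) = (-86*(-92) + 43791)*(30238 + 76*(-168)) = (7912 + 43791)*(30238 - 12768) = 51703*17470 = 903251410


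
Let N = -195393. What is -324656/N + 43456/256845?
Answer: 10208585392/5576190565 ≈ 1.8307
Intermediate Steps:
-324656/N + 43456/256845 = -324656/(-195393) + 43456/256845 = -324656*(-1/195393) + 43456*(1/256845) = 324656/195393 + 43456/256845 = 10208585392/5576190565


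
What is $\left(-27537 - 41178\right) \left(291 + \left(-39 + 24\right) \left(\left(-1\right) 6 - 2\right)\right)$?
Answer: $-28241865$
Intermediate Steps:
$\left(-27537 - 41178\right) \left(291 + \left(-39 + 24\right) \left(\left(-1\right) 6 - 2\right)\right) = - 68715 \left(291 - 15 \left(-6 - 2\right)\right) = - 68715 \left(291 - -120\right) = - 68715 \left(291 + 120\right) = \left(-68715\right) 411 = -28241865$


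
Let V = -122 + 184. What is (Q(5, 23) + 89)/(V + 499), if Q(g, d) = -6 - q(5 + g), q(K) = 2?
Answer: 27/187 ≈ 0.14439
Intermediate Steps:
V = 62
Q(g, d) = -8 (Q(g, d) = -6 - 1*2 = -6 - 2 = -8)
(Q(5, 23) + 89)/(V + 499) = (-8 + 89)/(62 + 499) = 81/561 = 81*(1/561) = 27/187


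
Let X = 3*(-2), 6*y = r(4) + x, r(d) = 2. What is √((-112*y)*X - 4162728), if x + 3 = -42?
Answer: 2*I*√1041886 ≈ 2041.5*I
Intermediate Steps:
x = -45 (x = -3 - 42 = -45)
y = -43/6 (y = (2 - 45)/6 = (⅙)*(-43) = -43/6 ≈ -7.1667)
X = -6
√((-112*y)*X - 4162728) = √(-112*(-43/6)*(-6) - 4162728) = √((2408/3)*(-6) - 4162728) = √(-4816 - 4162728) = √(-4167544) = 2*I*√1041886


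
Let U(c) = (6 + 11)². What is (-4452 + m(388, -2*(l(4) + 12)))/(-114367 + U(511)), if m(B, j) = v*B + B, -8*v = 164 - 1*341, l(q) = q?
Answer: -9041/228156 ≈ -0.039626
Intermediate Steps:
U(c) = 289 (U(c) = 17² = 289)
v = 177/8 (v = -(164 - 1*341)/8 = -(164 - 341)/8 = -⅛*(-177) = 177/8 ≈ 22.125)
m(B, j) = 185*B/8 (m(B, j) = 177*B/8 + B = 185*B/8)
(-4452 + m(388, -2*(l(4) + 12)))/(-114367 + U(511)) = (-4452 + (185/8)*388)/(-114367 + 289) = (-4452 + 17945/2)/(-114078) = (9041/2)*(-1/114078) = -9041/228156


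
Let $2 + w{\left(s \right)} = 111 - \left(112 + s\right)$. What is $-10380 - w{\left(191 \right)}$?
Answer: $-10186$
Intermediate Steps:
$w{\left(s \right)} = -3 - s$ ($w{\left(s \right)} = -2 + \left(111 - \left(112 + s\right)\right) = -2 - \left(1 + s\right) = -3 - s$)
$-10380 - w{\left(191 \right)} = -10380 - \left(-3 - 191\right) = -10380 - -194 = -10380 + 194 = -10186$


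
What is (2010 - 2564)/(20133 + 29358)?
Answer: -554/49491 ≈ -0.011194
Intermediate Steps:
(2010 - 2564)/(20133 + 29358) = -554/49491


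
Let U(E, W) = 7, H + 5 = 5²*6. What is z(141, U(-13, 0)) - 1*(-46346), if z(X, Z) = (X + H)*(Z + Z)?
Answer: 50350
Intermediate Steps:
H = 145 (H = -5 + 5²*6 = -5 + 25*6 = -5 + 150 = 145)
z(X, Z) = 2*Z*(145 + X) (z(X, Z) = (X + 145)*(Z + Z) = (145 + X)*(2*Z) = 2*Z*(145 + X))
z(141, U(-13, 0)) - 1*(-46346) = 2*7*(145 + 141) - 1*(-46346) = 2*7*286 + 46346 = 4004 + 46346 = 50350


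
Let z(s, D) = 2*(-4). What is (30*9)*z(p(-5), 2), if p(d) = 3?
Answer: -2160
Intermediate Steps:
z(s, D) = -8
(30*9)*z(p(-5), 2) = (30*9)*(-8) = 270*(-8) = -2160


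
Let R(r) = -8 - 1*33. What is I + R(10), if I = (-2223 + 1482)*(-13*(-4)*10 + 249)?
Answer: -569870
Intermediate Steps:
R(r) = -41 (R(r) = -8 - 33 = -41)
I = -569829 (I = -741*(52*10 + 249) = -741*(520 + 249) = -741*769 = -569829)
I + R(10) = -569829 - 41 = -569870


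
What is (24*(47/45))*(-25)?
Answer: -1880/3 ≈ -626.67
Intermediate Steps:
(24*(47/45))*(-25) = (376/15)*(-25) = -1880/3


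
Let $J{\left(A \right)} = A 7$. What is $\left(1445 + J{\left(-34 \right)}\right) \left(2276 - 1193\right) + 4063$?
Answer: $1311244$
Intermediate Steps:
$J{\left(A \right)} = 7 A$
$\left(1445 + J{\left(-34 \right)}\right) \left(2276 - 1193\right) + 4063 = \left(1445 + 7 \left(-34\right)\right) \left(2276 - 1193\right) + 4063 = \left(1445 - 238\right) 1083 + 4063 = 1207 \cdot 1083 + 4063 = 1307181 + 4063 = 1311244$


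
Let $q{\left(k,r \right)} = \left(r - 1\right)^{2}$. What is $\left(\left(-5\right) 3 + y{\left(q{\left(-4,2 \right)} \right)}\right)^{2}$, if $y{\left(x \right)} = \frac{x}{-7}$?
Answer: $\frac{11236}{49} \approx 229.31$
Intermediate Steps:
$q{\left(k,r \right)} = \left(-1 + r\right)^{2}$
$y{\left(x \right)} = - \frac{x}{7}$ ($y{\left(x \right)} = x \left(- \frac{1}{7}\right) = - \frac{x}{7}$)
$\left(\left(-5\right) 3 + y{\left(q{\left(-4,2 \right)} \right)}\right)^{2} = \left(\left(-5\right) 3 - \frac{\left(-1 + 2\right)^{2}}{7}\right)^{2} = \left(-15 - \frac{1^{2}}{7}\right)^{2} = \left(-15 - \frac{1}{7}\right)^{2} = \left(- \frac{106}{7}\right)^{2} = \frac{11236}{49}$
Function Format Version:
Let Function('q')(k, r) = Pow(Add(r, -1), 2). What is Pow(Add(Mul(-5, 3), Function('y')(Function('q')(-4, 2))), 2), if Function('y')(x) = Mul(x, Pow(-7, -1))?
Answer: Rational(11236, 49) ≈ 229.31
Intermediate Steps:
Function('q')(k, r) = Pow(Add(-1, r), 2)
Function('y')(x) = Mul(Rational(-1, 7), x) (Function('y')(x) = Mul(x, Rational(-1, 7)) = Mul(Rational(-1, 7), x))
Pow(Add(Mul(-5, 3), Function('y')(Function('q')(-4, 2))), 2) = Pow(Add(Mul(-5, 3), Mul(Rational(-1, 7), Pow(Add(-1, 2), 2))), 2) = Pow(Add(-15, Mul(Rational(-1, 7), Pow(1, 2))), 2) = Pow(Add(-15, Mul(Rational(-1, 7), 1)), 2) = Pow(Add(-15, Rational(-1, 7)), 2) = Pow(Rational(-106, 7), 2) = Rational(11236, 49)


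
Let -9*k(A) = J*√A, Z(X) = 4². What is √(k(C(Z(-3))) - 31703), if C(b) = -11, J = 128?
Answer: √(-285327 - 128*I*√11)/3 ≈ 0.13246 - 178.05*I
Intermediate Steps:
Z(X) = 16
k(A) = -128*√A/9
√(k(C(Z(-3))) - 31703) = √(-128*I*√11/9 - 31703) = √(-31703 - 128*I*√11/9)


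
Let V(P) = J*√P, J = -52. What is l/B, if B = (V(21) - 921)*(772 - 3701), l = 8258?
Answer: 2535206/772725851 - 429416*√21/2318177553 ≈ 0.0024320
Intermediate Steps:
V(P) = -52*√P
B = 2697609 + 152308*√21 (B = (-52*√21 - 921)*(772 - 3701) = (-921 - 52*√21)*(-2929) = 2697609 + 152308*√21 ≈ 3.3956e+6)
l/B = 8258/(2697609 + 152308*√21)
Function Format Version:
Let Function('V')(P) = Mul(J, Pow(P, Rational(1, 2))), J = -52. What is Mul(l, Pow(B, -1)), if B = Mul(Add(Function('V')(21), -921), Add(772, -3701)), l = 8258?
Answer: Add(Rational(2535206, 772725851), Mul(Rational(-429416, 2318177553), Pow(21, Rational(1, 2)))) ≈ 0.0024320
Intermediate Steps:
Function('V')(P) = Mul(-52, Pow(P, Rational(1, 2)))
B = Add(2697609, Mul(152308, Pow(21, Rational(1, 2)))) (B = Mul(Add(Mul(-52, Pow(21, Rational(1, 2))), -921), Add(772, -3701)) = Mul(Add(-921, Mul(-52, Pow(21, Rational(1, 2)))), -2929) = Add(2697609, Mul(152308, Pow(21, Rational(1, 2)))) ≈ 3.3956e+6)
Mul(l, Pow(B, -1)) = Mul(8258, Pow(Add(2697609, Mul(152308, Pow(21, Rational(1, 2)))), -1))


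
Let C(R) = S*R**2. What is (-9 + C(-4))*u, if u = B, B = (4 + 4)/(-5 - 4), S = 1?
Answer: -56/9 ≈ -6.2222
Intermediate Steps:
B = -8/9 (B = 8/(-9) = 8*(-1/9) = -8/9 ≈ -0.88889)
u = -8/9 ≈ -0.88889
C(R) = R**2 (C(R) = 1*R**2 = R**2)
(-9 + C(-4))*u = (-9 + (-4)**2)*(-8/9) = (-9 + 16)*(-8/9) = 7*(-8/9) = -56/9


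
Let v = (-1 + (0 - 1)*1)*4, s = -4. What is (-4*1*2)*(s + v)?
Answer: 96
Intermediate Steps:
v = -8 (v = (-1 - 1*1)*4 = (-1 - 1)*4 = -2*4 = -8)
(-4*1*2)*(s + v) = (-4*1*2)*(-4 - 8) = -4*2*(-12) = -8*(-12) = 96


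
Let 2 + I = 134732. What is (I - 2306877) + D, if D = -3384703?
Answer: -5556850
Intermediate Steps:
I = 134730 (I = -2 + 134732 = 134730)
(I - 2306877) + D = (134730 - 2306877) - 3384703 = -2172147 - 3384703 = -5556850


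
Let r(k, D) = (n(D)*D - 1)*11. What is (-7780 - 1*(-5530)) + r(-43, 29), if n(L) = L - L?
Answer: -2261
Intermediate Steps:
n(L) = 0
r(k, D) = -11 (r(k, D) = (0*D - 1)*11 = (0 - 1)*11 = -1*11 = -11)
(-7780 - 1*(-5530)) + r(-43, 29) = (-7780 - 1*(-5530)) - 11 = (-7780 + 5530) - 11 = -2250 - 11 = -2261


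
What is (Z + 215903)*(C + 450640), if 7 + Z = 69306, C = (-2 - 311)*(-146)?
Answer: 141556590276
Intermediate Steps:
C = 45698 (C = -313*(-146) = 45698)
Z = 69299 (Z = -7 + 69306 = 69299)
(Z + 215903)*(C + 450640) = (69299 + 215903)*(45698 + 450640) = 285202*496338 = 141556590276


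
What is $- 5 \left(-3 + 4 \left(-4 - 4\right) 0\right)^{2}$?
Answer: $-45$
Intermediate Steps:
$- 5 \left(-3 + 4 \left(-4 - 4\right) 0\right)^{2} = - 5 \left(-3 + 4 \left(-8\right) 0\right)^{2} = - 5 \left(-3 - 0\right)^{2} = - 5 \left(-3 + 0\right)^{2} = - 5 \left(-3\right)^{2} = \left(-5\right) 9 = -45$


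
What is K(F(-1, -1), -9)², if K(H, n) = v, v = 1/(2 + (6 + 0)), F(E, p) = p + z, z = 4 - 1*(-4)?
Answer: 1/64 ≈ 0.015625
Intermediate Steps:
z = 8 (z = 4 + 4 = 8)
F(E, p) = 8 + p (F(E, p) = p + 8 = 8 + p)
v = ⅛ (v = 1/(2 + 6) = 1/8 = ⅛ ≈ 0.12500)
K(H, n) = ⅛
K(F(-1, -1), -9)² = (⅛)² = 1/64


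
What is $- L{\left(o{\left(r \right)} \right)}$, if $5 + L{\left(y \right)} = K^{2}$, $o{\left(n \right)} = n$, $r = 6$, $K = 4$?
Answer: $-11$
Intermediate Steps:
$L{\left(y \right)} = 11$ ($L{\left(y \right)} = -5 + 4^{2} = -5 + 16 = 11$)
$- L{\left(o{\left(r \right)} \right)} = \left(-1\right) 11 = -11$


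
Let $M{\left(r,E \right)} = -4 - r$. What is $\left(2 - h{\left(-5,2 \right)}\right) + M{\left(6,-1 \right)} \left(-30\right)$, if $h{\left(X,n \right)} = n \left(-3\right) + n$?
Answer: $306$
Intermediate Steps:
$h{\left(X,n \right)} = - 2 n$ ($h{\left(X,n \right)} = - 3 n + n = - 2 n$)
$\left(2 - h{\left(-5,2 \right)}\right) + M{\left(6,-1 \right)} \left(-30\right) = \left(2 - \left(-2\right) 2\right) + \left(-4 - 6\right) \left(-30\right) = \left(2 - -4\right) + \left(-4 - 6\right) \left(-30\right) = \left(2 + 4\right) - -300 = 6 + 300 = 306$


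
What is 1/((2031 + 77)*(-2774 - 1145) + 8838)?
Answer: -1/8252414 ≈ -1.2118e-7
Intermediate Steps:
1/((2031 + 77)*(-2774 - 1145) + 8838) = 1/(2108*(-3919) + 8838) = 1/(-8261252 + 8838) = 1/(-8252414) = -1/8252414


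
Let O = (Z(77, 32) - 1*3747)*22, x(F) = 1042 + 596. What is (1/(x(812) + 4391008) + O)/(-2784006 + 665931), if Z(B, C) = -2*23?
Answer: 24436582541/620263578430 ≈ 0.039397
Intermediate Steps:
Z(B, C) = -46
x(F) = 1638
O = -83446 (O = (-46 - 1*3747)*22 = (-46 - 3747)*22 = -3793*22 = -83446)
(1/(x(812) + 4391008) + O)/(-2784006 + 665931) = (1/(1638 + 4391008) - 83446)/(-2784006 + 665931) = (1/4392646 - 83446)/(-2118075) = (1/4392646 - 83446)*(-1/2118075) = -366548738115/4392646*(-1/2118075) = 24436582541/620263578430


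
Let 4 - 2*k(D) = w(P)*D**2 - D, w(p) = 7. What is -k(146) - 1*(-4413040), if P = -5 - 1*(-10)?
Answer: 4487571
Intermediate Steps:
P = 5 (P = -5 + 10 = 5)
k(D) = 2 + D/2 - 7*D**2/2 (k(D) = 2 - (7*D**2 - D)/2 = 2 - (-D + 7*D**2)/2 = 2 + (D/2 - 7*D**2/2) = 2 + D/2 - 7*D**2/2)
-k(146) - 1*(-4413040) = -(2 + (1/2)*146 - 7/2*146**2) - 1*(-4413040) = -(2 + 73 - 7/2*21316) + 4413040 = -(2 + 73 - 74606) + 4413040 = -1*(-74531) + 4413040 = 74531 + 4413040 = 4487571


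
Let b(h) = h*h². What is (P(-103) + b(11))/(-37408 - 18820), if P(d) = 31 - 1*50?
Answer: -328/14057 ≈ -0.023334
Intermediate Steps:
b(h) = h³
P(d) = -19 (P(d) = 31 - 50 = -19)
(P(-103) + b(11))/(-37408 - 18820) = (-19 + 11³)/(-37408 - 18820) = (-19 + 1331)/(-56228) = 1312*(-1/56228) = -328/14057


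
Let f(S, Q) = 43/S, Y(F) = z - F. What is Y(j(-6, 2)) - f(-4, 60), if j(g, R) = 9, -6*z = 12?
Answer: -¼ ≈ -0.25000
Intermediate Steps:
z = -2 (z = -⅙*12 = -2)
Y(F) = -2 - F
Y(j(-6, 2)) - f(-4, 60) = (-2 - 1*9) - 43/(-4) = (-2 - 9) - 43*(-1)/4 = -11 - 1*(-43/4) = -11 + 43/4 = -¼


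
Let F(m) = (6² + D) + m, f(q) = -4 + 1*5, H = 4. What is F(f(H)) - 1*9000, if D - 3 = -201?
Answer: -9161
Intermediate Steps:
D = -198 (D = 3 - 201 = -198)
f(q) = 1 (f(q) = -4 + 5 = 1)
F(m) = -162 + m (F(m) = (6² - 198) + m = (36 - 198) + m = -162 + m)
F(f(H)) - 1*9000 = (-162 + 1) - 1*9000 = -161 - 9000 = -9161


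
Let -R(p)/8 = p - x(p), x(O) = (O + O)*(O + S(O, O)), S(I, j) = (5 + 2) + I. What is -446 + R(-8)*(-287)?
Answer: -349438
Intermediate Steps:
S(I, j) = 7 + I
x(O) = 2*O*(7 + 2*O) (x(O) = (O + O)*(O + (7 + O)) = (2*O)*(7 + 2*O) = 2*O*(7 + 2*O))
R(p) = -8*p + 16*p*(7 + 2*p) (R(p) = -8*(p - 2*p*(7 + 2*p)) = -8*p + 16*p*(7 + 2*p))
-446 + R(-8)*(-287) = -446 + (8*(-8)*(13 + 4*(-8)))*(-287) = -446 + (8*(-8)*(13 - 32))*(-287) = -446 + (8*(-8)*(-19))*(-287) = -446 + 1216*(-287) = -446 - 348992 = -349438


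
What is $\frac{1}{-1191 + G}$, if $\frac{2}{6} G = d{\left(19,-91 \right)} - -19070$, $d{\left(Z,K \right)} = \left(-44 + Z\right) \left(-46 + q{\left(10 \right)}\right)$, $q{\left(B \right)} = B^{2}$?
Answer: $\frac{1}{51969} \approx 1.9242 \cdot 10^{-5}$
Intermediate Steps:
$d{\left(Z,K \right)} = -2376 + 54 Z$ ($d{\left(Z,K \right)} = \left(-44 + Z\right) \left(-46 + 10^{2}\right) = \left(-44 + Z\right) \left(-46 + 100\right) = \left(-44 + Z\right) 54 = -2376 + 54 Z$)
$G = 53160$ ($G = 3 \left(\left(-2376 + 54 \cdot 19\right) - -19070\right) = 3 \left(\left(-2376 + 1026\right) + 19070\right) = 3 \left(-1350 + 19070\right) = 3 \cdot 17720 = 53160$)
$\frac{1}{-1191 + G} = \frac{1}{-1191 + 53160} = \frac{1}{51969}$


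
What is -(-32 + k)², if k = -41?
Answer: -5329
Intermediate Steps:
-(-32 + k)² = -(-32 - 41)² = -1*(-73)² = -1*5329 = -5329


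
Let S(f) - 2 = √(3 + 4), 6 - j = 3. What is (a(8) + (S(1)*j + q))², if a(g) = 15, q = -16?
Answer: 88 + 30*√7 ≈ 167.37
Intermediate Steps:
j = 3 (j = 6 - 1*3 = 6 - 3 = 3)
S(f) = 2 + √7 (S(f) = 2 + √(3 + 4) = 2 + √7)
(a(8) + (S(1)*j + q))² = (15 + ((2 + √7)*3 - 16))² = (15 + ((6 + 3*√7) - 16))² = (15 + (-10 + 3*√7))² = (5 + 3*√7)²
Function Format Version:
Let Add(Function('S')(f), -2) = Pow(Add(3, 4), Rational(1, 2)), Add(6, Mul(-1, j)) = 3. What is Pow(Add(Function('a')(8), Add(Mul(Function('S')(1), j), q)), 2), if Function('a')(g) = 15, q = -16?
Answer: Add(88, Mul(30, Pow(7, Rational(1, 2)))) ≈ 167.37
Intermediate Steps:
j = 3 (j = Add(6, Mul(-1, 3)) = Add(6, -3) = 3)
Function('S')(f) = Add(2, Pow(7, Rational(1, 2))) (Function('S')(f) = Add(2, Pow(Add(3, 4), Rational(1, 2))) = Add(2, Pow(7, Rational(1, 2))))
Pow(Add(Function('a')(8), Add(Mul(Function('S')(1), j), q)), 2) = Pow(Add(15, Add(Mul(Add(2, Pow(7, Rational(1, 2))), 3), -16)), 2) = Pow(Add(15, Add(Add(6, Mul(3, Pow(7, Rational(1, 2)))), -16)), 2) = Pow(Add(15, Add(-10, Mul(3, Pow(7, Rational(1, 2))))), 2) = Pow(Add(5, Mul(3, Pow(7, Rational(1, 2)))), 2)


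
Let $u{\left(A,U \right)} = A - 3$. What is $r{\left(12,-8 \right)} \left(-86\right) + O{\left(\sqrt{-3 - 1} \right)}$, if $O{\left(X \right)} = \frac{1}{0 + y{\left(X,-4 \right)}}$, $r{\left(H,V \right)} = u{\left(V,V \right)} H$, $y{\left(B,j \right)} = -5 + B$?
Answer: $\frac{329203}{29} - \frac{2 i}{29} \approx 11352.0 - 0.068966 i$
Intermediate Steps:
$u{\left(A,U \right)} = -3 + A$
$r{\left(H,V \right)} = H \left(-3 + V\right)$ ($r{\left(H,V \right)} = \left(-3 + V\right) H = H \left(-3 + V\right)$)
$O{\left(X \right)} = \frac{1}{-5 + X}$ ($O{\left(X \right)} = \frac{1}{0 + \left(-5 + X\right)} = \frac{1}{-5 + X}$)
$r{\left(12,-8 \right)} \left(-86\right) + O{\left(\sqrt{-3 - 1} \right)} = 12 \left(-3 - 8\right) \left(-86\right) + \frac{1}{-5 + \sqrt{-3 - 1}} = 12 \left(-11\right) \left(-86\right) + \frac{1}{-5 + \sqrt{-4}} = \left(-132\right) \left(-86\right) + \frac{1}{-5 + 2 i} = 11352 + \frac{-5 - 2 i}{29}$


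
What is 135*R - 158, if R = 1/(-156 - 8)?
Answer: -26047/164 ≈ -158.82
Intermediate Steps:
R = -1/164 (R = 1/(-164) = -1/164 ≈ -0.0060976)
135*R - 158 = 135*(-1/164) - 158 = -135/164 - 158 = -26047/164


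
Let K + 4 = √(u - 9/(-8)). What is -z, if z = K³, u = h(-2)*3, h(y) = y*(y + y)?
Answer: (16 - √402)³/64 ≈ -1.0379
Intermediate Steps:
h(y) = 2*y² (h(y) = y*(2*y) = 2*y²)
u = 24 (u = (2*(-2)²)*3 = (2*4)*3 = 8*3 = 24)
K = -4 + √402/4 (K = -4 + √(24 - 9/(-8)) = -4 + √(24 - 9*(-⅛)) = -4 + √(24 + 9/8) = -4 + √(201/8) = -4 + √402/4 ≈ 1.0125)
z = (-4 + √402/4)³ ≈ 1.0379
-z = -(-731/2 + 585*√402/32) = 731/2 - 585*√402/32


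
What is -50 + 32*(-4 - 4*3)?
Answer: -562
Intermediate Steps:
-50 + 32*(-4 - 4*3) = -50 + 32*(-4 - 12) = -50 + 32*(-16) = -50 - 512 = -562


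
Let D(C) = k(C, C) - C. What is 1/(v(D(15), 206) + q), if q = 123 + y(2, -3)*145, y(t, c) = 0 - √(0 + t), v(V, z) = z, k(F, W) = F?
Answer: 329/66191 + 145*√2/66191 ≈ 0.0080685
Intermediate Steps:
D(C) = 0 (D(C) = C - C = 0)
y(t, c) = -√t (y(t, c) = 0 - √t = -√t)
q = 123 - 145*√2 (q = 123 - √2*145 = 123 - 145*√2 ≈ -82.061)
1/(v(D(15), 206) + q) = 1/(206 + (123 - 145*√2)) = 1/(329 - 145*√2)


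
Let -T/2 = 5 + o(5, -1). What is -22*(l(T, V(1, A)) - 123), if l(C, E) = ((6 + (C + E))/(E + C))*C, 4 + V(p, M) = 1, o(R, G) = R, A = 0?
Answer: 69718/23 ≈ 3031.2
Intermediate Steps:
T = -20 (T = -2*(5 + 5) = -2*10 = -20)
V(p, M) = -3 (V(p, M) = -4 + 1 = -3)
l(C, E) = C*(6 + C + E)/(C + E) (l(C, E) = ((6 + C + E)/(C + E))*C = C*(6 + C + E)/(C + E))
-22*(l(T, V(1, A)) - 123) = -22*(-20*(6 - 20 - 3)/(-20 - 3) - 123) = -22*(-20*(-17)/(-23) - 123) = -22*(-20*(-1/23)*(-17) - 123) = -22*(-340/23 - 123) = -22*(-3169/23) = 69718/23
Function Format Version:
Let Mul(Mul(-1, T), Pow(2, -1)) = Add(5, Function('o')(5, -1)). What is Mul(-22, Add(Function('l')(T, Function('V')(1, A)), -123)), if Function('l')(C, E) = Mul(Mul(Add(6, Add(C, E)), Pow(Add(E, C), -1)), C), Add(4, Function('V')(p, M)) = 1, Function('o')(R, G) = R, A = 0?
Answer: Rational(69718, 23) ≈ 3031.2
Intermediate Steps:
T = -20 (T = Mul(-2, Add(5, 5)) = Mul(-2, 10) = -20)
Function('V')(p, M) = -3 (Function('V')(p, M) = Add(-4, 1) = -3)
Function('l')(C, E) = Mul(C, Pow(Add(C, E), -1), Add(6, C, E)) (Function('l')(C, E) = Mul(Mul(Add(6, C, E), Pow(Add(C, E), -1)), C) = Mul(Mul(Pow(Add(C, E), -1), Add(6, C, E)), C) = Mul(C, Pow(Add(C, E), -1), Add(6, C, E)))
Mul(-22, Add(Function('l')(T, Function('V')(1, A)), -123)) = Mul(-22, Add(Mul(-20, Pow(Add(-20, -3), -1), Add(6, -20, -3)), -123)) = Mul(-22, Add(Mul(-20, Pow(-23, -1), -17), -123)) = Mul(-22, Add(Mul(-20, Rational(-1, 23), -17), -123)) = Mul(-22, Add(Rational(-340, 23), -123)) = Mul(-22, Rational(-3169, 23)) = Rational(69718, 23)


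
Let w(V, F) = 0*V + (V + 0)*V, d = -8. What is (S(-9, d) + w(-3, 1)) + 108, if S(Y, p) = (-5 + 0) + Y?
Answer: 103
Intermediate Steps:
w(V, F) = V² (w(V, F) = 0 + V*V = 0 + V² = V²)
S(Y, p) = -5 + Y
(S(-9, d) + w(-3, 1)) + 108 = ((-5 - 9) + (-3)²) + 108 = (-14 + 9) + 108 = -5 + 108 = 103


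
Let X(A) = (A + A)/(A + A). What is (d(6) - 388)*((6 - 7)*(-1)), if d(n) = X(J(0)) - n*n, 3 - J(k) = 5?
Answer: -423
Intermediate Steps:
J(k) = -2 (J(k) = 3 - 1*5 = 3 - 5 = -2)
X(A) = 1 (X(A) = (2*A)/((2*A)) = (2*A)*(1/(2*A)) = 1)
d(n) = 1 - n**2 (d(n) = 1 - n*n = 1 - n**2)
(d(6) - 388)*((6 - 7)*(-1)) = ((1 - 1*6**2) - 388)*((6 - 7)*(-1)) = ((1 - 1*36) - 388)*(-1*(-1)) = ((1 - 36) - 388)*1 = (-35 - 388)*1 = -423*1 = -423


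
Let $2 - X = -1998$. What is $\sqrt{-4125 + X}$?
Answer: $5 i \sqrt{85} \approx 46.098 i$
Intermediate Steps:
$X = 2000$ ($X = 2 - -1998 = 2 + 1998 = 2000$)
$\sqrt{-4125 + X} = \sqrt{-4125 + 2000} = \sqrt{-2125} = 5 i \sqrt{85}$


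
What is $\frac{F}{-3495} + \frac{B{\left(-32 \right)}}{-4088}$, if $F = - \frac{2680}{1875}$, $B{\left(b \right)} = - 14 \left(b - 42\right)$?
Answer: $- \frac{48414869}{191351250} \approx -0.25302$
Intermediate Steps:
$B{\left(b \right)} = 588 - 14 b$ ($B{\left(b \right)} = - 14 \left(-42 + b\right) = 588 - 14 b$)
$F = - \frac{536}{375}$ ($F = \left(-2680\right) \frac{1}{1875} = - \frac{536}{375} \approx -1.4293$)
$\frac{F}{-3495} + \frac{B{\left(-32 \right)}}{-4088} = - \frac{536}{375 \left(-3495\right)} + \frac{588 - -448}{-4088} = \left(- \frac{536}{375}\right) \left(- \frac{1}{3495}\right) + \left(588 + 448\right) \left(- \frac{1}{4088}\right) = \frac{536}{1310625} + 1036 \left(- \frac{1}{4088}\right) = \frac{536}{1310625} - \frac{37}{146} = - \frac{48414869}{191351250}$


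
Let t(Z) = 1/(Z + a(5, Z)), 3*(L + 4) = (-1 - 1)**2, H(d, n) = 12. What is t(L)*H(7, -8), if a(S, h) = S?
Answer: 36/7 ≈ 5.1429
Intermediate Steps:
L = -8/3 (L = -4 + (-1 - 1)**2/3 = -4 + (1/3)*(-2)**2 = -4 + (1/3)*4 = -4 + 4/3 = -8/3 ≈ -2.6667)
t(Z) = 1/(5 + Z) (t(Z) = 1/(Z + 5) = 1/(5 + Z))
t(L)*H(7, -8) = 12/(5 - 8/3) = 12/(7/3) = (3/7)*12 = 36/7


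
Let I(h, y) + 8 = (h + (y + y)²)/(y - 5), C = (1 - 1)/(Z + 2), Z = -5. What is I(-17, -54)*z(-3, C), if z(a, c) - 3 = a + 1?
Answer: -12119/59 ≈ -205.41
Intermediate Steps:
C = 0 (C = (1 - 1)/(-5 + 2) = 0/(-3) = 0*(-⅓) = 0)
I(h, y) = -8 + (h + 4*y²)/(-5 + y) (I(h, y) = -8 + (h + (y + y)²)/(y - 5) = -8 + (h + (2*y)²)/(-5 + y) = -8 + (h + 4*y²)/(-5 + y))
z(a, c) = 4 + a (z(a, c) = 3 + (a + 1) = 3 + (1 + a) = 4 + a)
I(-17, -54)*z(-3, C) = ((40 - 17 - 8*(-54) + 4*(-54)²)/(-5 - 54))*(4 - 3) = ((40 - 17 + 432 + 4*2916)/(-59))*1 = -(40 - 17 + 432 + 11664)/59*1 = -1/59*12119*1 = -12119/59*1 = -12119/59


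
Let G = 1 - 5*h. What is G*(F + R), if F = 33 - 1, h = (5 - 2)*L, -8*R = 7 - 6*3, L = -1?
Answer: 534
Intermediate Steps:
R = 11/8 (R = -(7 - 6*3)/8 = -(7 - 18)/8 = -⅛*(-11) = 11/8 ≈ 1.3750)
h = -3 (h = (5 - 2)*(-1) = 3*(-1) = -3)
F = 32
G = 16 (G = 1 - 5*(-3) = 1 + 15 = 16)
G*(F + R) = 16*(32 + 11/8) = 16*(267/8) = 534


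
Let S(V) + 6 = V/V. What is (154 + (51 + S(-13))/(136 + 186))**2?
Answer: 1164241/49 ≈ 23760.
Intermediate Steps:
S(V) = -5 (S(V) = -6 + V/V = -6 + 1 = -5)
(154 + (51 + S(-13))/(136 + 186))**2 = (154 + (51 - 5)/(136 + 186))**2 = (154 + 46/322)**2 = (154 + 46*(1/322))**2 = (154 + 1/7)**2 = (1079/7)**2 = 1164241/49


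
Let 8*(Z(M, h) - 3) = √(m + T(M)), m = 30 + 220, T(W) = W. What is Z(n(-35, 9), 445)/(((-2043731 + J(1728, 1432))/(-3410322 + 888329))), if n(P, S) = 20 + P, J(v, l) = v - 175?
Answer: 2521993/680726 + 2521993*√235/16337424 ≈ 6.0713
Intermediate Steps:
m = 250
J(v, l) = -175 + v
Z(M, h) = 3 + √(250 + M)/8
Z(n(-35, 9), 445)/(((-2043731 + J(1728, 1432))/(-3410322 + 888329))) = (3 + √(250 + (20 - 35))/8)/(((-2043731 + (-175 + 1728))/(-3410322 + 888329))) = (3 + √(250 - 15)/8)/(((-2043731 + 1553)/(-2521993))) = (3 + √235/8)/((-2042178*(-1/2521993))) = (3 + √235/8)/(2042178/2521993) = (3 + √235/8)*(2521993/2042178) = 2521993/680726 + 2521993*√235/16337424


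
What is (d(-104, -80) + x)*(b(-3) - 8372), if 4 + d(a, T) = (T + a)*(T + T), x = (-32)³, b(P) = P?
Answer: 27905500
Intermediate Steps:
x = -32768
d(a, T) = -4 + 2*T*(T + a) (d(a, T) = -4 + (T + a)*(T + T) = -4 + (T + a)*(2*T) = -4 + 2*T*(T + a))
(d(-104, -80) + x)*(b(-3) - 8372) = ((-4 + 2*(-80)² + 2*(-80)*(-104)) - 32768)*(-3 - 8372) = ((-4 + 2*6400 + 16640) - 32768)*(-8375) = ((-4 + 12800 + 16640) - 32768)*(-8375) = (29436 - 32768)*(-8375) = -3332*(-8375) = 27905500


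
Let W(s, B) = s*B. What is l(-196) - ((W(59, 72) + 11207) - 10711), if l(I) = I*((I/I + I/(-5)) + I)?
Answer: 128964/5 ≈ 25793.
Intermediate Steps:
W(s, B) = B*s
l(I) = I*(1 + 4*I/5) (l(I) = I*((1 + I*(-⅕)) + I) = I*((1 - I/5) + I) = I*(1 + 4*I/5))
l(-196) - ((W(59, 72) + 11207) - 10711) = (⅕)*(-196)*(5 + 4*(-196)) - ((72*59 + 11207) - 10711) = (⅕)*(-196)*(5 - 784) - ((4248 + 11207) - 10711) = (⅕)*(-196)*(-779) - (15455 - 10711) = 152684/5 - 1*4744 = 152684/5 - 4744 = 128964/5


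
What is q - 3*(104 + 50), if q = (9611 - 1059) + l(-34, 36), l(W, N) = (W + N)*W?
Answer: 8022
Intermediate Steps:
l(W, N) = W*(N + W) (l(W, N) = (N + W)*W = W*(N + W))
q = 8484 (q = (9611 - 1059) - 34*(36 - 34) = 8552 - 34*2 = 8552 - 68 = 8484)
q - 3*(104 + 50) = 8484 - 3*(104 + 50) = 8484 - 3*154 = 8484 - 462 = 8022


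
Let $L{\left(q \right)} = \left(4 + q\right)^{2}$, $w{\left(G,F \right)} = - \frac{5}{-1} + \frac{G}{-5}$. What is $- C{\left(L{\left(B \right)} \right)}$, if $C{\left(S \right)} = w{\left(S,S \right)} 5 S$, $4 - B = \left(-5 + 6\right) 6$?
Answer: $-84$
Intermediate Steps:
$w{\left(G,F \right)} = 5 - \frac{G}{5}$ ($w{\left(G,F \right)} = \left(-5\right) \left(-1\right) + G \left(- \frac{1}{5}\right) = 5 - \frac{G}{5}$)
$B = -2$ ($B = 4 - \left(-5 + 6\right) 6 = 4 - 1 \cdot 6 = 4 - 6 = -2$)
$C{\left(S \right)} = S \left(25 - S\right)$ ($C{\left(S \right)} = \left(5 - \frac{S}{5}\right) 5 S = \left(25 - S\right) S = S \left(25 - S\right)$)
$- C{\left(L{\left(B \right)} \right)} = - \left(4 - 2\right)^{2} \left(25 - \left(4 - 2\right)^{2}\right) = - 2^{2} \left(25 - 2^{2}\right) = - 4 \left(25 - 4\right) = - 4 \cdot 21 = \left(-1\right) 84 = -84$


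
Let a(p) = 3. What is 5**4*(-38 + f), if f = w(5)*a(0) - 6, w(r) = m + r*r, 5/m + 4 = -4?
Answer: 145625/8 ≈ 18203.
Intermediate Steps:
m = -5/8 (m = 5/(-4 - 4) = 5/(-8) = 5*(-1/8) = -5/8 ≈ -0.62500)
w(r) = -5/8 + r**2 (w(r) = -5/8 + r*r = -5/8 + r**2)
f = 537/8 (f = (-5/8 + 5**2)*3 - 6 = (-5/8 + 25)*3 - 6 = (195/8)*3 - 6 = 585/8 - 6 = 537/8 ≈ 67.125)
5**4*(-38 + f) = 5**4*(-38 + 537/8) = 625*(233/8) = 145625/8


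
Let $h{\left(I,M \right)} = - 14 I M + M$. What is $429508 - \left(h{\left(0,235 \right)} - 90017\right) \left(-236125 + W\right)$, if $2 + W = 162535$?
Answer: $-6606807436$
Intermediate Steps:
$W = 162533$ ($W = -2 + 162535 = 162533$)
$h{\left(I,M \right)} = M - 14 I M$ ($h{\left(I,M \right)} = - 14 I M + M = M - 14 I M$)
$429508 - \left(h{\left(0,235 \right)} - 90017\right) \left(-236125 + W\right) = 429508 - \left(235 \left(1 - 0\right) - 90017\right) \left(-236125 + 162533\right) = 429508 - \left(235 \left(1 + 0\right) - 90017\right) \left(-73592\right) = 429508 - \left(235 \cdot 1 - 90017\right) \left(-73592\right) = 429508 - \left(235 - 90017\right) \left(-73592\right) = 429508 - \left(-89782\right) \left(-73592\right) = 429508 - 6607236944 = -6606807436$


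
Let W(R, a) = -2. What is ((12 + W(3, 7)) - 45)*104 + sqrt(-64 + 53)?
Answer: -3640 + I*sqrt(11) ≈ -3640.0 + 3.3166*I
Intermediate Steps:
((12 + W(3, 7)) - 45)*104 + sqrt(-64 + 53) = ((12 - 2) - 45)*104 + sqrt(-64 + 53) = (10 - 45)*104 + sqrt(-11) = -35*104 + I*sqrt(11) = -3640 + I*sqrt(11)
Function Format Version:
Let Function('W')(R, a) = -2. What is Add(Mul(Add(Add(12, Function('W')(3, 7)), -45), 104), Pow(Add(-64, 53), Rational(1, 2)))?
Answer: Add(-3640, Mul(I, Pow(11, Rational(1, 2)))) ≈ Add(-3640.0, Mul(3.3166, I))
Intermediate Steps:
Add(Mul(Add(Add(12, Function('W')(3, 7)), -45), 104), Pow(Add(-64, 53), Rational(1, 2))) = Add(Mul(Add(Add(12, -2), -45), 104), Pow(Add(-64, 53), Rational(1, 2))) = Add(Mul(Add(10, -45), 104), Pow(-11, Rational(1, 2))) = Add(Mul(-35, 104), Mul(I, Pow(11, Rational(1, 2)))) = Add(-3640, Mul(I, Pow(11, Rational(1, 2))))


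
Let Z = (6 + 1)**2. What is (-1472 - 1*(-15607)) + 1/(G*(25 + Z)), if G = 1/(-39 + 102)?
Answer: 1046053/74 ≈ 14136.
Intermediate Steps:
Z = 49 (Z = 7**2 = 49)
G = 1/63 ≈ 0.015873
(-1472 - 1*(-15607)) + 1/(G*(25 + Z)) = (-1472 - 1*(-15607)) + 1/((25 + 49)/63) = (-1472 + 15607) + 1/((1/63)*74) = 14135 + 1/(74/63) = 14135 + 63/74 = 1046053/74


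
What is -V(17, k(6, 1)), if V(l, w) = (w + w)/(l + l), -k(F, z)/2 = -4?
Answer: -8/17 ≈ -0.47059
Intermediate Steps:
k(F, z) = 8 (k(F, z) = -2*(-4) = 8)
V(l, w) = w/l (V(l, w) = (2*w)/((2*l)) = (2*w)*(1/(2*l)) = w/l)
-V(17, k(6, 1)) = -8/17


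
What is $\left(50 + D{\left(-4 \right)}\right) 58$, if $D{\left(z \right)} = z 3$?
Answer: $2204$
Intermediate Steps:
$D{\left(z \right)} = 3 z$
$\left(50 + D{\left(-4 \right)}\right) 58 = \left(50 + 3 \left(-4\right)\right) 58 = \left(50 - 12\right) 58 = 38 \cdot 58 = 2204$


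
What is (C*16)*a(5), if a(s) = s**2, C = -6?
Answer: -2400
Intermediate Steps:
(C*16)*a(5) = -6*16*5**2 = -96*25 = -2400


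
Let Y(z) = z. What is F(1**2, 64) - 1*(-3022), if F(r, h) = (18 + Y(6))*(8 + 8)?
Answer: 3406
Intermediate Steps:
F(r, h) = 384 (F(r, h) = (18 + 6)*(8 + 8) = 24*16 = 384)
F(1**2, 64) - 1*(-3022) = 384 - 1*(-3022) = 384 + 3022 = 3406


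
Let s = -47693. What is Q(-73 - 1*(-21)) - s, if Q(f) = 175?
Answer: 47868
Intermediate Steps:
Q(-73 - 1*(-21)) - s = 175 - 1*(-47693) = 175 + 47693 = 47868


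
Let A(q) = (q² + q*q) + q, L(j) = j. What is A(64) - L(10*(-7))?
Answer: 8326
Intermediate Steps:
A(q) = q + 2*q² (A(q) = (q² + q²) + q = 2*q² + q = q + 2*q²)
A(64) - L(10*(-7)) = 64*(1 + 2*64) - 10*(-7) = 64*(1 + 128) - 1*(-70) = 64*129 + 70 = 8256 + 70 = 8326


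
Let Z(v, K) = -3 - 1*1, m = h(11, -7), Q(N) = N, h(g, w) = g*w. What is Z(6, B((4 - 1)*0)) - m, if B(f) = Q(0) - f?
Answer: 73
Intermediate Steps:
m = -77 (m = 11*(-7) = -77)
B(f) = -f (B(f) = 0 - f = -f)
Z(v, K) = -4 (Z(v, K) = -3 - 1 = -4)
Z(6, B((4 - 1)*0)) - m = -4 - 1*(-77) = -4 + 77 = 73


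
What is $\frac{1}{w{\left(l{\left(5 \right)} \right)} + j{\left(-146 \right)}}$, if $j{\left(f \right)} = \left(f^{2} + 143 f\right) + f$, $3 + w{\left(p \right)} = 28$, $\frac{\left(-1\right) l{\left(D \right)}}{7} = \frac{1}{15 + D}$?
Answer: $\frac{1}{317} \approx 0.0031546$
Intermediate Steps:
$l{\left(D \right)} = - \frac{7}{15 + D}$
$w{\left(p \right)} = 25$ ($w{\left(p \right)} = -3 + 28 = 25$)
$j{\left(f \right)} = f^{2} + 144 f$
$\frac{1}{w{\left(l{\left(5 \right)} \right)} + j{\left(-146 \right)}} = \frac{1}{25 - 146 \left(144 - 146\right)} = \frac{1}{25 - -292} = \frac{1}{25 + 292} = \frac{1}{317}$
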